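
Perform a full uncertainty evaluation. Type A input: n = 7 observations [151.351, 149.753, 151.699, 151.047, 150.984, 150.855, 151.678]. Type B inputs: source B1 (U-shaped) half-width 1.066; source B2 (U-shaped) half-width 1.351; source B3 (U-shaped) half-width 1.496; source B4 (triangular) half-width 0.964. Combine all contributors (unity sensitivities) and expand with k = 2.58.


mean = (151.351 + 149.753 + 151.699 + 151.047 + 150.984 + 150.855 + 151.678) / 7 = 151.0524286
s = sqrt(sum((x - mean)^2)/(n-1)) = 0.66216107
u_A = s / sqrt(n) = 0.66216107 / sqrt(7) = 0.25027336
u_B1 = 1.066 / sqrt(2) = 0.75377583
u_B2 = 1.351 / sqrt(2) = 0.95530126
u_B3 = 1.496 / sqrt(2) = 1.0578317
u_B4 = 0.964 / sqrt(6) = 0.39355135
uc = sqrt(0.25027336^2 + 0.75377583^2 + 0.95530126^2 + 1.0578317^2 + 0.39355135^2) = 1.6784832
U = k * uc = 2.58 * 1.6784832
U = 4.3305

4.3305


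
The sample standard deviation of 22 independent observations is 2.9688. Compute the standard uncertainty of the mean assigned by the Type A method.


u_A = s / sqrt(n)
u_A = 2.9688 / sqrt(22)
u_A = 2.9688 / 4.6904158
u_A = 0.6330

0.6330


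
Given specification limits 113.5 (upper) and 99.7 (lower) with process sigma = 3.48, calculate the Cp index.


Cp = (USL - LSL) / (6 * sigma)
= (113.5 - 99.7) / (6 * 3.48)
= 13.8000 / 20.8800
= 0.6609

0.6609


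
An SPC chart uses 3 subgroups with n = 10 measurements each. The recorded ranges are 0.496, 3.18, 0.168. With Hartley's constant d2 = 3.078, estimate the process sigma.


R_bar = (0.496 + 3.18 + 0.168) / 3
R_bar = 3.844 / 3 = 1.2813333
sigma_hat = R_bar / d2 = 1.2813333 / 3.078 = 0.4163

0.4163


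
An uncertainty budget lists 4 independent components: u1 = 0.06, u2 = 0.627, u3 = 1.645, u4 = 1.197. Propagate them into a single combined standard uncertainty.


uc = sqrt(0.06^2 + 0.627^2 + 1.645^2 + 1.197^2)
uc = sqrt(4.535563)
uc = 2.1297

2.1297


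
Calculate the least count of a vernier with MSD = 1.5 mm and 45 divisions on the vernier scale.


LC = MSD / n_div
= 1.5 / 45
= 0.0333

0.0333


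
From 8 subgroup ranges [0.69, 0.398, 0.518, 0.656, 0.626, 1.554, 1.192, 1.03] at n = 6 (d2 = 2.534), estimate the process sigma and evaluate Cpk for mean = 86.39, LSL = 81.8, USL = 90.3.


R_bar = (0.69 + 0.398 + 0.518 + 0.656 + 0.626 + 1.554 + 1.192 + 1.03) / 8 = 0.833
sigma = R_bar / d2 = 0.833 / 2.534 = 0.32872928
Cp = (USL - LSL)/(6*sigma) = (90.3 - 81.8)/(6*0.32872928) = 4.3095
Cpu = (90.3 - 86.39)/(3*0.32872928) = 3.9648
Cpl = (86.39 - 81.8)/(3*0.32872928) = 4.6543
Cpk = min(Cpu, Cpl) = 3.9648

3.9648


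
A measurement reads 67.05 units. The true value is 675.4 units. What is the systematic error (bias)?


Systematic error = measured - true
= 67.05 - 675.4
= -608.3500

-608.3500


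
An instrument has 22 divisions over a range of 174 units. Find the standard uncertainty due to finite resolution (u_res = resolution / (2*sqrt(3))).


resolution = range / divisions
resolution = 174 / 22 = 7.9090909
u_res = resolution / (2*sqrt(3))
u_res = 7.9090909 / 3.4641016
u_res = 2.2832

2.2832


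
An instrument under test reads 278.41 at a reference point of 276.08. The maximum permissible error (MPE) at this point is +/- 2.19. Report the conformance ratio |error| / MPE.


e = indication - reference = 278.41 - 276.08 = 2.3300
|e| = 2.3300
ratio = |e| / MPE = 2.3300 / 2.19
ratio = 1.0639

1.0639


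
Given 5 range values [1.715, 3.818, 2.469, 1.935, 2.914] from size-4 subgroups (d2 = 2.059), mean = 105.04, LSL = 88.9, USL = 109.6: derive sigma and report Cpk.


R_bar = (1.715 + 3.818 + 2.469 + 1.935 + 2.914) / 5 = 2.5702
sigma = R_bar / d2 = 2.5702 / 2.059 = 1.2482759
Cp = (USL - LSL)/(6*sigma) = (109.6 - 88.9)/(6*1.2482759) = 2.7638
Cpu = (109.6 - 105.04)/(3*1.2482759) = 1.2177
Cpl = (105.04 - 88.9)/(3*1.2482759) = 4.3099
Cpk = min(Cpu, Cpl) = 1.2177

1.2177


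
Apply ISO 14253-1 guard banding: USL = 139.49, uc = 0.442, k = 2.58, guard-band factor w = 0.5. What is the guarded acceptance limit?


U = k * uc = 2.58 * 0.442 = 1.14036
guard band g = w * U = 0.5 * 1.14036 = 0.57018
AL = USL - g = 139.49 - 0.57018
AL = 138.9198

138.9198


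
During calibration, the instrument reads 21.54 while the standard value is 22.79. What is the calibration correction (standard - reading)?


Correction = standard - reading
= 22.79 - 21.54
= 1.2500

1.2500


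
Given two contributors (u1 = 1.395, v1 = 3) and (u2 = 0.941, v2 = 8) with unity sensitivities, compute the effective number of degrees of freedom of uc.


uc = sqrt(u1^2 + u2^2) = sqrt(1.395^2 + 0.941^2) = 1.6827079
v_eff = uc^4 / (u1^4/v1 + u2^4/v2)
= 1.6827079^4 / (1.395^4/3 + 0.941^4/8)
= 8.0174255 / 1.3603473
v_eff = 5.8937

5.8937


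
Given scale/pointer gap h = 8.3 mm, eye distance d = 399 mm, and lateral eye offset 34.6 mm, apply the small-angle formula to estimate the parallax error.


error = h * offset / d
= 8.3 * 34.6 / 399
= 0.7197

0.7197


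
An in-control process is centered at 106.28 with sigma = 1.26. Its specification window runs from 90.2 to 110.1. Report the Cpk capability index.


Cpu = (USL - mean) / (3*sigma) = (110.1 - 106.28) / (3*1.26) = 1.0106
Cpl = (mean - LSL) / (3*sigma) = (106.28 - 90.2) / (3*1.26) = 4.2540
Cpk = min(Cpu, Cpl) = 1.0106

1.0106


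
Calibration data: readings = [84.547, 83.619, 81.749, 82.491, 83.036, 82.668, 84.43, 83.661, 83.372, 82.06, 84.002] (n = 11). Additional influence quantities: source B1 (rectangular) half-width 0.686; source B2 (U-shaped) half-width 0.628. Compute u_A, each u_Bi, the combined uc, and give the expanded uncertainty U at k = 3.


mean = (84.547 + 83.619 + 81.749 + 82.491 + 83.036 + 82.668 + 84.43 + 83.661 + 83.372 + 82.06 + 84.002) / 11 = 83.23954545
s = sqrt(sum((x - mean)^2)/(n-1)) = 0.92674585
u_A = s / sqrt(n) = 0.92674585 / sqrt(11) = 0.27942439
u_B1 = 0.686 / sqrt(3) = 0.39606228
u_B2 = 0.628 / sqrt(2) = 0.44406306
uc = sqrt(0.27942439^2 + 0.39606228^2 + 0.44406306^2) = 0.65737
U = k * uc = 3 * 0.65737
U = 1.9721

1.9721


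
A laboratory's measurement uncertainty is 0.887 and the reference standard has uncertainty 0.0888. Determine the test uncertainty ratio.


TUR = u_lab / u_ref
= 0.887 / 0.0888
= 9.9887

9.9887


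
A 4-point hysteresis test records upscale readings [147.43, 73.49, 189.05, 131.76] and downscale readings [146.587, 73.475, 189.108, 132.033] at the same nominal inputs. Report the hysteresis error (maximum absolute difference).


|147.43 - 146.587| = 0.8430
|73.49 - 73.475| = 0.0150
|189.05 - 189.108| = 0.0580
|131.76 - 132.033| = 0.2730
hysteresis = max(diffs) = 0.8430

0.8430


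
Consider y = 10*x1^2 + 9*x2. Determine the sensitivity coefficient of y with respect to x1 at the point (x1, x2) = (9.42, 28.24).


y = 10*x1^2 + 9*x2
dy/dx1 = 2*10*x1
Evaluate at x1 = 9.42: c1 = 20 * 9.42
c1 = 188.4000

188.4000


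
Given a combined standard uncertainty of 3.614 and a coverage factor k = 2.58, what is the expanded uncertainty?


U = k * uc
U = 2.58 * 3.614
U = 9.3241

9.3241


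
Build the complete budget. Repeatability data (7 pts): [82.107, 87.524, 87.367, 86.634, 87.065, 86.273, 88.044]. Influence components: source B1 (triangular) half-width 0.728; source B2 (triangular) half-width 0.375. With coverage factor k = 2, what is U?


mean = (82.107 + 87.524 + 87.367 + 86.634 + 87.065 + 86.273 + 88.044) / 7 = 86.43057143
s = sqrt(sum((x - mean)^2)/(n-1)) = 1.9932226
u_A = s / sqrt(n) = 1.9932226 / sqrt(7) = 0.75336733
u_B1 = 0.728 / sqrt(6) = 0.29720476
u_B2 = 0.375 / sqrt(6) = 0.15309311
uc = sqrt(0.75336733^2 + 0.29720476^2 + 0.15309311^2) = 0.82421508
U = k * uc = 2 * 0.82421508
U = 1.6484

1.6484


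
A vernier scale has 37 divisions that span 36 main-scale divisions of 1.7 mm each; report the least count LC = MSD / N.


LC = MSD / n_div
= 1.7 / 37
= 0.0459

0.0459


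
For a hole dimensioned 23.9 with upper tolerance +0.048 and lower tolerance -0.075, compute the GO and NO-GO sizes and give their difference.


GO = nominal - lower_tol (smallest hole = maximum material condition)
GO = 23.9 - 0.075 = 23.825
NO-GO = nominal + upper_tol (largest hole = least material condition)
NO-GO = 23.9 + 0.048 = 23.948
spread = NO-GO - GO = 23.948 - 23.825 = 0.1230

0.1230


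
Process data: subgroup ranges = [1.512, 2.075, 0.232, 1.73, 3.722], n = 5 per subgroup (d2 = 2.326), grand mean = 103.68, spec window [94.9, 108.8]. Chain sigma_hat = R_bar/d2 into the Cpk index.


R_bar = (1.512 + 2.075 + 0.232 + 1.73 + 3.722) / 5 = 1.8542
sigma = R_bar / d2 = 1.8542 / 2.326 = 0.79716251
Cp = (USL - LSL)/(6*sigma) = (108.8 - 94.9)/(6*0.79716251) = 2.9061
Cpu = (108.8 - 103.68)/(3*0.79716251) = 2.1409
Cpl = (103.68 - 94.9)/(3*0.79716251) = 3.6714
Cpk = min(Cpu, Cpl) = 2.1409

2.1409


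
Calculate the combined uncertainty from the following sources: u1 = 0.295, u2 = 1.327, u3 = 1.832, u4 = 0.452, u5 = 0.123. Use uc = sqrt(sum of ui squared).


uc = sqrt(0.295^2 + 1.327^2 + 1.832^2 + 0.452^2 + 0.123^2)
uc = sqrt(5.423611)
uc = 2.3289

2.3289


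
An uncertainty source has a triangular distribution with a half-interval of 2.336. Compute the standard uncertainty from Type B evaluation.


u_B = half_width / sqrt(6)
u_B = 2.336 / 2.4494897
u_B = 0.9537

0.9537


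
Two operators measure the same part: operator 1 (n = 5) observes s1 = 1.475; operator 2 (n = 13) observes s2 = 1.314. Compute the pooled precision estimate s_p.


s_p = sqrt(((n1-1)*s1^2 + (n2-1)*s2^2) / (n1+n2-2))
numerator = (5-1)*1.475^2 + (13-1)*1.314^2 = 8.7025 + 20.719152 = 29.421652
denominator = 5 + 13 - 2 = 16
s_p^2 = 29.421652 / 16 = 1.8388533
s_p = sqrt(1.8388533) = 1.3560

1.3560


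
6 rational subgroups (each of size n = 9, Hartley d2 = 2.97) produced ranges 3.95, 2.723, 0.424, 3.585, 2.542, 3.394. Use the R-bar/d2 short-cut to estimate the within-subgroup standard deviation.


R_bar = (3.95 + 2.723 + 0.424 + 3.585 + 2.542 + 3.394) / 6
R_bar = 16.618 / 6 = 2.7696667
sigma_hat = R_bar / d2 = 2.7696667 / 2.97 = 0.9325

0.9325


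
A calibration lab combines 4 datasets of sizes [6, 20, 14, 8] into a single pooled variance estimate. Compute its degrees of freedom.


nu = sum_i (n_i - 1)
nu = ((6 - 1) + (20 - 1) + (14 - 1) + (8 - 1))
nu = 5 + 19 + 13 + 7
nu = 44

44


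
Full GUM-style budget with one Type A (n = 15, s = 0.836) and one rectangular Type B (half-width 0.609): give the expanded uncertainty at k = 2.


u_A = s / sqrt(n) = 0.836 / sqrt(15) = 0.21585427
u_B = half_width / sqrt(3) = 0.609 / sqrt(3) = 0.35160631
uc = sqrt(u_A^2 + u_B^2) = sqrt(0.21585427^2 + 0.35160631^2) = 0.41257734
U = k * uc = 2 * 0.41257734
U = 0.8252

0.8252


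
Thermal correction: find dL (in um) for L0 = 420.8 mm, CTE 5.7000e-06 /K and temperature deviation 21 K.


dL = L * alpha * dT
= 420.8 * 5.7000e-06 * 21
= 0.0503698 mm
dL_um = 0.0503698 * 1000 = 50.3698 um

50.3698


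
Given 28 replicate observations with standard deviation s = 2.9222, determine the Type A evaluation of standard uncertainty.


u_A = s / sqrt(n)
u_A = 2.9222 / sqrt(28)
u_A = 2.9222 / 5.2915026
u_A = 0.5522

0.5522


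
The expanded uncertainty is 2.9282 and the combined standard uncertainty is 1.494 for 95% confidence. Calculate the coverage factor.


k = U / uc
k = 2.9282 / 1.494
k = 1.96

1.96


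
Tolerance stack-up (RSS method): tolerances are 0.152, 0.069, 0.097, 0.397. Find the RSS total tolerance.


RSS = sqrt(0.152^2 + 0.069^2 + 0.097^2 + 0.397^2)
= sqrt(0.194883)
= 0.4415

0.4415


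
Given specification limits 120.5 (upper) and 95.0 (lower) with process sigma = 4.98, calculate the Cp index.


Cp = (USL - LSL) / (6 * sigma)
= (120.5 - 95.0) / (6 * 4.98)
= 25.5000 / 29.8800
= 0.8534

0.8534


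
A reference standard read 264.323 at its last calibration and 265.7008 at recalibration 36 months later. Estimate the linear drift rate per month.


rate = (v2 - v1) / months
= (265.7008 - 264.323) / 36
= 1.3778 / 36
= 0.0383

0.0383


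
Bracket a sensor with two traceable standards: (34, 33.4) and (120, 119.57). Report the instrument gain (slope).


slope = (y2 - y1) / (x2 - x1)
= (119.57 - 33.4) / (120 - 34)
= 86.1700 / 86
= 1.0020

1.0020


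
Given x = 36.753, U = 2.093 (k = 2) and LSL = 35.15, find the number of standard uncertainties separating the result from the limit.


u = U / k = 2.093 / 2 = 1.0465
margin = |LSL - x| = |35.15 - 36.753| = 1.603
z = margin / u = 1.603 / 1.0465
z = 1.5318

1.5318


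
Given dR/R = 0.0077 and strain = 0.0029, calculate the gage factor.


GF = (dR/R) / epsilon
= 0.0077 / 0.0029
= 2.6552

2.6552


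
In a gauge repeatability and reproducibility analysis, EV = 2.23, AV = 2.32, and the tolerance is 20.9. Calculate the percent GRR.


GRR = sqrt(EV^2 + AV^2) = sqrt(2.23^2 + 2.32^2) = 3.2179652
%GRR = GRR / tol * 100 = 3.2179652 / 20.9 * 100
%GRR = 15.3970

15.3970


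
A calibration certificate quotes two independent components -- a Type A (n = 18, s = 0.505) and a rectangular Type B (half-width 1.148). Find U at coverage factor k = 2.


u_A = s / sqrt(n) = 0.505 / sqrt(18) = 0.11902964
u_B = half_width / sqrt(3) = 1.148 / sqrt(3) = 0.66279811
uc = sqrt(u_A^2 + u_B^2) = sqrt(0.11902964^2 + 0.66279811^2) = 0.67340136
U = k * uc = 2 * 0.67340136
U = 1.3468

1.3468


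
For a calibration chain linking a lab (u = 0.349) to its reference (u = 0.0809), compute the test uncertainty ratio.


TUR = u_lab / u_ref
= 0.349 / 0.0809
= 4.3140

4.3140


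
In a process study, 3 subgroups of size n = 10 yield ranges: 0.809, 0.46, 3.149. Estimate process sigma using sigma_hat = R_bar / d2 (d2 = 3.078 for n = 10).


R_bar = (0.809 + 0.46 + 3.149) / 3
R_bar = 4.418 / 3 = 1.4726667
sigma_hat = R_bar / d2 = 1.4726667 / 3.078 = 0.4784

0.4784


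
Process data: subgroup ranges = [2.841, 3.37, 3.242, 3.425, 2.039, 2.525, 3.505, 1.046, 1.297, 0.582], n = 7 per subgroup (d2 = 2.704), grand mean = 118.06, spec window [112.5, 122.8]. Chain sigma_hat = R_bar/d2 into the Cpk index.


R_bar = (2.841 + 3.37 + 3.242 + 3.425 + 2.039 + 2.525 + 3.505 + 1.046 + 1.297 + 0.582) / 10 = 2.3872
sigma = R_bar / d2 = 2.3872 / 2.704 = 0.88284024
Cp = (USL - LSL)/(6*sigma) = (122.8 - 112.5)/(6*0.88284024) = 1.9445
Cpu = (122.8 - 118.06)/(3*0.88284024) = 1.7897
Cpl = (118.06 - 112.5)/(3*0.88284024) = 2.0993
Cpk = min(Cpu, Cpl) = 1.7897

1.7897


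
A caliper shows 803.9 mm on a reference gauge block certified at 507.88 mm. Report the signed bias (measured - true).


Systematic error = measured - true
= 803.9 - 507.88
= 296.0200

296.0200


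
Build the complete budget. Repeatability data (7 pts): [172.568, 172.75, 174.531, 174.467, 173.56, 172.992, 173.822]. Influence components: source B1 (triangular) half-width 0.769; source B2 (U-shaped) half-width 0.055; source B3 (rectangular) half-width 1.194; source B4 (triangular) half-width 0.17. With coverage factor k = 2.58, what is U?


mean = (172.568 + 172.75 + 174.531 + 174.467 + 173.56 + 172.992 + 173.822) / 7 = 173.5271429
s = sqrt(sum((x - mean)^2)/(n-1)) = 0.794708
u_A = s / sqrt(n) = 0.794708 / sqrt(7) = 0.30037139
u_B1 = 0.769 / sqrt(6) = 0.31394294
u_B2 = 0.055 / sqrt(2) = 0.038890873
u_B3 = 1.194 / sqrt(3) = 0.68935622
u_B4 = 0.17 / sqrt(6) = 0.069402209
uc = sqrt(0.30037139^2 + 0.31394294^2 + 0.038890873^2 + 0.68935622^2 + 0.069402209^2) = 0.81873335
U = k * uc = 2.58 * 0.81873335
U = 2.1123

2.1123


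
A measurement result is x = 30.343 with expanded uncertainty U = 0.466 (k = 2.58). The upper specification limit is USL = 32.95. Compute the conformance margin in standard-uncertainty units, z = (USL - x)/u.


u = U / k = 0.466 / 2.58 = 0.18062016
margin = |USL - x| = |32.95 - 30.343| = 2.607
z = margin / u = 2.607 / 0.18062016
z = 14.4336

14.4336


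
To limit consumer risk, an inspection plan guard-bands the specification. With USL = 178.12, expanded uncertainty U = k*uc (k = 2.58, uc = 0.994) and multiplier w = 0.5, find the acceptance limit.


U = k * uc = 2.58 * 0.994 = 2.56452
guard band g = w * U = 0.5 * 2.56452 = 1.28226
AL = USL - g = 178.12 - 1.28226
AL = 176.8377

176.8377


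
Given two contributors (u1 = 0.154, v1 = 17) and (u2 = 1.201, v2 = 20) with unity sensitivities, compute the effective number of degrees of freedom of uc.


uc = sqrt(u1^2 + u2^2) = sqrt(0.154^2 + 1.201^2) = 1.2108332
v_eff = uc^4 / (u1^4/v1 + u2^4/v2)
= 1.2108332^4 / (0.154^4/17 + 1.201^4/20)
= 2.1494992 / 0.10405912
v_eff = 20.6565

20.6565


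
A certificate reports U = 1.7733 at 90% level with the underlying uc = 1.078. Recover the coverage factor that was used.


k = U / uc
k = 1.7733 / 1.078
k = 1.645

1.645


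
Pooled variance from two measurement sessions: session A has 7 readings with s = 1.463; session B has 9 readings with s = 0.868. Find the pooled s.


s_p = sqrt(((n1-1)*s1^2 + (n2-1)*s2^2) / (n1+n2-2))
numerator = (7-1)*1.463^2 + (9-1)*0.868^2 = 12.842214 + 6.027392 = 18.869606
denominator = 7 + 9 - 2 = 14
s_p^2 = 18.869606 / 14 = 1.347829
s_p = sqrt(1.347829) = 1.1610

1.1610


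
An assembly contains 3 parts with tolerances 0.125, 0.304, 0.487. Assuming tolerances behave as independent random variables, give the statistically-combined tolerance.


RSS = sqrt(0.125^2 + 0.304^2 + 0.487^2)
= sqrt(0.34521)
= 0.5875

0.5875


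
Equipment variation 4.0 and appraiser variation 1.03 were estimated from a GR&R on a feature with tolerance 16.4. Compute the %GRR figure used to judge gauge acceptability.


GRR = sqrt(EV^2 + AV^2) = sqrt(4.0^2 + 1.03^2) = 4.1304842
%GRR = GRR / tol * 100 = 4.1304842 / 16.4 * 100
%GRR = 25.1859

25.1859


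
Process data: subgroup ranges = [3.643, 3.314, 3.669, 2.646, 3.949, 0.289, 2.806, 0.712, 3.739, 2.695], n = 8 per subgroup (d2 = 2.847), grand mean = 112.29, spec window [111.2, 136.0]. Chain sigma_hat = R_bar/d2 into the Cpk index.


R_bar = (3.643 + 3.314 + 3.669 + 2.646 + 3.949 + 0.289 + 2.806 + 0.712 + 3.739 + 2.695) / 10 = 2.7462
sigma = R_bar / d2 = 2.7462 / 2.847 = 0.96459431
Cp = (USL - LSL)/(6*sigma) = (136.0 - 111.2)/(6*0.96459431) = 4.2850
Cpu = (136.0 - 112.29)/(3*0.96459431) = 8.1934
Cpl = (112.29 - 111.2)/(3*0.96459431) = 0.3767
Cpk = min(Cpu, Cpl) = 0.3767

0.3767


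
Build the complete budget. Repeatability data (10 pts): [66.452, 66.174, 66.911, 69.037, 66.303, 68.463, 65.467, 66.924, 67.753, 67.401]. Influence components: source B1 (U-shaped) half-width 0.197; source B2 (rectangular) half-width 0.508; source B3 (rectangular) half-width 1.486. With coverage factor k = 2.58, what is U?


mean = (66.452 + 66.174 + 66.911 + 69.037 + 66.303 + 68.463 + 65.467 + 66.924 + 67.753 + 67.401) / 10 = 67.0885
s = sqrt(sum((x - mean)^2)/(n-1)) = 1.0939937
u_A = s / sqrt(n) = 1.0939937 / sqrt(10) = 0.34595118
u_B1 = 0.197 / sqrt(2) = 0.13930004
u_B2 = 0.508 / sqrt(3) = 0.29329394
u_B3 = 1.486 / sqrt(3) = 0.8579425
uc = sqrt(0.34595118^2 + 0.13930004^2 + 0.29329394^2 + 0.8579425^2) = 0.98039451
U = k * uc = 2.58 * 0.98039451
U = 2.5294

2.5294


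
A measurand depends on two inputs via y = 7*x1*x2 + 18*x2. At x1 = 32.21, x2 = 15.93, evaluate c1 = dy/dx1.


y = 7*x1*x2 + 18*x2
dy/dx1 = 7*x2
Evaluate at x2 = 15.93: c1 = 7 * 15.93
c1 = 111.5100

111.5100


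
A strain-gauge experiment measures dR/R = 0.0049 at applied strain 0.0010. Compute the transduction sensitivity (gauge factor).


GF = (dR/R) / epsilon
= 0.0049 / 0.0010
= 4.9000

4.9000


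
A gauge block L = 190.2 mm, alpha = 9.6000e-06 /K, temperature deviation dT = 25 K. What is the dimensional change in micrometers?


dL = L * alpha * dT
= 190.2 * 9.6000e-06 * 25
= 0.0456480 mm
dL_um = 0.0456480 * 1000 = 45.6480 um

45.6480


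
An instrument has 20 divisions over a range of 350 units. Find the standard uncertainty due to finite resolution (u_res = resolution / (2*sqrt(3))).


resolution = range / divisions
resolution = 350 / 20 = 17.5
u_res = resolution / (2*sqrt(3))
u_res = 17.5 / 3.4641016
u_res = 5.0518

5.0518


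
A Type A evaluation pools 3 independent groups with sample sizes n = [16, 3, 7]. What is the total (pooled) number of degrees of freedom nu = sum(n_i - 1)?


nu = sum_i (n_i - 1)
nu = ((16 - 1) + (3 - 1) + (7 - 1))
nu = 15 + 2 + 6
nu = 23

23


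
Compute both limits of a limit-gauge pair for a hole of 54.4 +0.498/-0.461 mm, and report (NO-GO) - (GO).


GO = nominal - lower_tol (smallest hole = maximum material condition)
GO = 54.4 - 0.461 = 53.939
NO-GO = nominal + upper_tol (largest hole = least material condition)
NO-GO = 54.4 + 0.498 = 54.898
spread = NO-GO - GO = 54.898 - 53.939 = 0.9590

0.9590


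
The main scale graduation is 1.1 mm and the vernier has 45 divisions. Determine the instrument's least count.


LC = MSD / n_div
= 1.1 / 45
= 0.0244

0.0244


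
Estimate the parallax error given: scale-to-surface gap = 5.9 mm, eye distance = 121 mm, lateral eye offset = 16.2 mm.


error = h * offset / d
= 5.9 * 16.2 / 121
= 0.7899

0.7899


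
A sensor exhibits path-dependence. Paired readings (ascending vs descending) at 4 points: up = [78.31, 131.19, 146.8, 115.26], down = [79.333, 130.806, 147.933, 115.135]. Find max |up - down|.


|78.31 - 79.333| = 1.0230
|131.19 - 130.806| = 0.3840
|146.8 - 147.933| = 1.1330
|115.26 - 115.135| = 0.1250
hysteresis = max(diffs) = 1.1330

1.1330


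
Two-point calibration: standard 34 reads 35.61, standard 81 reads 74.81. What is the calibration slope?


slope = (y2 - y1) / (x2 - x1)
= (74.81 - 35.61) / (81 - 34)
= 39.2000 / 47
= 0.8340

0.8340


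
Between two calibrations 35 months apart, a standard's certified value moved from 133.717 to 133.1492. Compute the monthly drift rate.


rate = (v2 - v1) / months
= (133.1492 - 133.717) / 35
= -0.5678 / 35
= -0.0162

-0.0162


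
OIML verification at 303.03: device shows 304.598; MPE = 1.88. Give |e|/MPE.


e = indication - reference = 304.598 - 303.03 = 1.5680
|e| = 1.5680
ratio = |e| / MPE = 1.5680 / 1.88
ratio = 0.8340

0.8340


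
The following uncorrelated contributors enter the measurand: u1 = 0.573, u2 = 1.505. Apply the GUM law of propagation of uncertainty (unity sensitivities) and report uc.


uc = sqrt(0.573^2 + 1.505^2)
uc = sqrt(2.593354)
uc = 1.6104

1.6104


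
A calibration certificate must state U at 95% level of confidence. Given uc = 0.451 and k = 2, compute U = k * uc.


U = k * uc
U = 2 * 0.451
U = 0.9020

0.9020


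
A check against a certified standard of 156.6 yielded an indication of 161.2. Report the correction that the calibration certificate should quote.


Correction = standard - reading
= 156.6 - 161.2
= -4.6000

-4.6000


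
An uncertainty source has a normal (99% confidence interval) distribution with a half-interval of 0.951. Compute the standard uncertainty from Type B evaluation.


u_B = half_width / 2.576
u_B = 0.951 / 2.576
u_B = 0.3692

0.3692


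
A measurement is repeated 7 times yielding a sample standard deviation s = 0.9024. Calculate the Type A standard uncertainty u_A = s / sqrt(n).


u_A = s / sqrt(n)
u_A = 0.9024 / sqrt(7)
u_A = 0.9024 / 2.6457513
u_A = 0.3411

0.3411


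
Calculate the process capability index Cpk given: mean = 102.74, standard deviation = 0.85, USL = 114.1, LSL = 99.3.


Cpu = (USL - mean) / (3*sigma) = (114.1 - 102.74) / (3*0.85) = 4.4549
Cpl = (mean - LSL) / (3*sigma) = (102.74 - 99.3) / (3*0.85) = 1.3490
Cpk = min(Cpu, Cpl) = 1.3490

1.3490


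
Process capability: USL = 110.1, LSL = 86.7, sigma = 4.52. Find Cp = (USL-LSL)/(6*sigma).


Cp = (USL - LSL) / (6 * sigma)
= (110.1 - 86.7) / (6 * 4.52)
= 23.4000 / 27.1200
= 0.8628

0.8628


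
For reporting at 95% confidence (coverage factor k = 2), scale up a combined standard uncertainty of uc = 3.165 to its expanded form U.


U = k * uc
U = 2 * 3.165
U = 6.3300

6.3300


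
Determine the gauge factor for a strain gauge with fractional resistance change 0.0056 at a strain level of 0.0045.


GF = (dR/R) / epsilon
= 0.0056 / 0.0045
= 1.2444

1.2444


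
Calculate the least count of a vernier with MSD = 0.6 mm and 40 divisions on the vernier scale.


LC = MSD / n_div
= 0.6 / 40
= 0.0150

0.0150


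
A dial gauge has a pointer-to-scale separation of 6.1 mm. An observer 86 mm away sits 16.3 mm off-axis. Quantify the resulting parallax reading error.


error = h * offset / d
= 6.1 * 16.3 / 86
= 1.1562

1.1562


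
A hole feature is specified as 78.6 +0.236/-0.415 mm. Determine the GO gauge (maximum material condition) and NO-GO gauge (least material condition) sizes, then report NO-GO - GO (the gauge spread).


GO = nominal - lower_tol (smallest hole = maximum material condition)
GO = 78.6 - 0.415 = 78.185
NO-GO = nominal + upper_tol (largest hole = least material condition)
NO-GO = 78.6 + 0.236 = 78.836
spread = NO-GO - GO = 78.836 - 78.185 = 0.6510

0.6510


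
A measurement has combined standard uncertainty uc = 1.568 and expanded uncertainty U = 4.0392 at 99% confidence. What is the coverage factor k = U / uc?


k = U / uc
k = 4.0392 / 1.568
k = 2.576

2.576


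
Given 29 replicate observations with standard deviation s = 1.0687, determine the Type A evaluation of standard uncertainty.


u_A = s / sqrt(n)
u_A = 1.0687 / sqrt(29)
u_A = 1.0687 / 5.3851648
u_A = 0.1985

0.1985


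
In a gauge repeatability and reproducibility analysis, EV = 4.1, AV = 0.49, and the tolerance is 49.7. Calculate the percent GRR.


GRR = sqrt(EV^2 + AV^2) = sqrt(4.1^2 + 0.49^2) = 4.1291767
%GRR = GRR / tol * 100 = 4.1291767 / 49.7 * 100
%GRR = 8.3082

8.3082


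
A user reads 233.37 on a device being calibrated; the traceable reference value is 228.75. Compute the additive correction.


Correction = standard - reading
= 228.75 - 233.37
= -4.6200

-4.6200


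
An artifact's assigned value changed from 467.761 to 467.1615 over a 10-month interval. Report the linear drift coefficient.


rate = (v2 - v1) / months
= (467.1615 - 467.761) / 10
= -0.5995 / 10
= -0.0600

-0.0600


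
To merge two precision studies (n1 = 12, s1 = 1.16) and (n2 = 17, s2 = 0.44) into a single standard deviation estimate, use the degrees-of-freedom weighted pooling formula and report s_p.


s_p = sqrt(((n1-1)*s1^2 + (n2-1)*s2^2) / (n1+n2-2))
numerator = (12-1)*1.16^2 + (17-1)*0.44^2 = 14.8016 + 3.0976 = 17.8992
denominator = 12 + 17 - 2 = 27
s_p^2 = 17.8992 / 27 = 0.66293333
s_p = sqrt(0.66293333) = 0.8142

0.8142


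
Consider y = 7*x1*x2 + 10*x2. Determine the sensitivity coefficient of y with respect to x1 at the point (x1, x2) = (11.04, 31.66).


y = 7*x1*x2 + 10*x2
dy/dx1 = 7*x2
Evaluate at x2 = 31.66: c1 = 7 * 31.66
c1 = 221.6200

221.6200


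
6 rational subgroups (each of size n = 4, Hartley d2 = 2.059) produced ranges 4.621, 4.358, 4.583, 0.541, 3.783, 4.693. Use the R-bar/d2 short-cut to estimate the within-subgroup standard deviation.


R_bar = (4.621 + 4.358 + 4.583 + 0.541 + 3.783 + 4.693) / 6
R_bar = 22.579 / 6 = 3.7631667
sigma_hat = R_bar / d2 = 3.7631667 / 2.059 = 1.8277

1.8277


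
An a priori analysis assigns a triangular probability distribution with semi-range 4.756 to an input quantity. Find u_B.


u_B = half_width / sqrt(6)
u_B = 4.756 / 2.4494897
u_B = 1.9416

1.9416


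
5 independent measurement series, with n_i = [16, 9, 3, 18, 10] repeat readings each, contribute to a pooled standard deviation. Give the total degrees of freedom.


nu = sum_i (n_i - 1)
nu = ((16 - 1) + (9 - 1) + (3 - 1) + (18 - 1) + (10 - 1))
nu = 15 + 8 + 2 + 17 + 9
nu = 51

51


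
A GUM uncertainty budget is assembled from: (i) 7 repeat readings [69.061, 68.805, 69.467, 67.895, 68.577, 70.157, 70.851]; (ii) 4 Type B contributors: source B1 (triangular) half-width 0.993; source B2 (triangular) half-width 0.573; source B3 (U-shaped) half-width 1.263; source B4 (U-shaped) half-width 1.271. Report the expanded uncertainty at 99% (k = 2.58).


mean = (69.061 + 68.805 + 69.467 + 67.895 + 68.577 + 70.157 + 70.851) / 7 = 69.259
s = sqrt(sum((x - mean)^2)/(n-1)) = 0.99624896
u_A = s / sqrt(n) = 0.99624896 / sqrt(7) = 0.37654671
u_B1 = 0.993 / sqrt(6) = 0.40539055
u_B2 = 0.573 / sqrt(6) = 0.23392627
u_B3 = 1.263 / sqrt(2) = 0.89307586
u_B4 = 1.271 / sqrt(2) = 0.89873272
uc = sqrt(0.37654671^2 + 0.40539055^2 + 0.23392627^2 + 0.89307586^2 + 0.89873272^2) = 1.4021966
U = k * uc = 2.58 * 1.4021966
U = 3.6177

3.6177


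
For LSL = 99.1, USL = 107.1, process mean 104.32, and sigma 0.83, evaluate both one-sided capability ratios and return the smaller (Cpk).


Cpu = (USL - mean) / (3*sigma) = (107.1 - 104.32) / (3*0.83) = 1.1165
Cpl = (mean - LSL) / (3*sigma) = (104.32 - 99.1) / (3*0.83) = 2.0964
Cpk = min(Cpu, Cpl) = 1.1165

1.1165


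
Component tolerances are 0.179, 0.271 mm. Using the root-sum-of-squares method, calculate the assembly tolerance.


RSS = sqrt(0.179^2 + 0.271^2)
= sqrt(0.105482)
= 0.3248

0.3248


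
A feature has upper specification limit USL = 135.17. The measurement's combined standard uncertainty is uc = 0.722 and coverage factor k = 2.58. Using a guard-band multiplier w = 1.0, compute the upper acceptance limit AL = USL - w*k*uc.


U = k * uc = 2.58 * 0.722 = 1.86276
guard band g = w * U = 1.0 * 1.86276 = 1.86276
AL = USL - g = 135.17 - 1.86276
AL = 133.3072

133.3072


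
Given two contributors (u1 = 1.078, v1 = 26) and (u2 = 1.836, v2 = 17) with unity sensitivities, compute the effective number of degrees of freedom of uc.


uc = sqrt(u1^2 + u2^2) = sqrt(1.078^2 + 1.836^2) = 2.1290796
v_eff = uc^4 / (u1^4/v1 + u2^4/v2)
= 2.1290796^4 / (1.078^4/26 + 1.836^4/17)
= 20.547907 / 0.7203482
v_eff = 28.5250

28.5250


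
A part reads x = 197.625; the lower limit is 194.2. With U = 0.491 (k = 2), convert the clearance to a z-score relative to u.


u = U / k = 0.491 / 2 = 0.2455
margin = |LSL - x| = |194.2 - 197.625| = 3.425
z = margin / u = 3.425 / 0.2455
z = 13.9511

13.9511


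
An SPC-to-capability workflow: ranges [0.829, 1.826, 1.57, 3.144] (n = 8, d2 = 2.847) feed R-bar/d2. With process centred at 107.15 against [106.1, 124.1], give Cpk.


R_bar = (0.829 + 1.826 + 1.57 + 3.144) / 4 = 1.84225
sigma = R_bar / d2 = 1.84225 / 2.847 = 0.64708465
Cp = (USL - LSL)/(6*sigma) = (124.1 - 106.1)/(6*0.64708465) = 4.6362
Cpu = (124.1 - 107.15)/(3*0.64708465) = 8.7315
Cpl = (107.15 - 106.1)/(3*0.64708465) = 0.5409
Cpk = min(Cpu, Cpl) = 0.5409

0.5409


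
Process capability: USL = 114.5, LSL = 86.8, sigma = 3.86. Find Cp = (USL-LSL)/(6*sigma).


Cp = (USL - LSL) / (6 * sigma)
= (114.5 - 86.8) / (6 * 3.86)
= 27.7000 / 23.1600
= 1.1960

1.1960


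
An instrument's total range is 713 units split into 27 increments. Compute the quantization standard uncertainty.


resolution = range / divisions
resolution = 713 / 27 = 26.407407
u_res = resolution / (2*sqrt(3))
u_res = 26.407407 / 3.4641016
u_res = 7.6232

7.6232


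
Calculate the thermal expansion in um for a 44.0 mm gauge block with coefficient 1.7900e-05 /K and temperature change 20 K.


dL = L * alpha * dT
= 44.0 * 1.7900e-05 * 20
= 0.0157520 mm
dL_um = 0.0157520 * 1000 = 15.7520 um

15.7520


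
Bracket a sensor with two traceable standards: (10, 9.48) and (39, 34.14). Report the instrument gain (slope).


slope = (y2 - y1) / (x2 - x1)
= (34.14 - 9.48) / (39 - 10)
= 24.6600 / 29
= 0.8503

0.8503


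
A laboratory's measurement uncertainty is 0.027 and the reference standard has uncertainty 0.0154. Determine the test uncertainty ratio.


TUR = u_lab / u_ref
= 0.027 / 0.0154
= 1.7532

1.7532


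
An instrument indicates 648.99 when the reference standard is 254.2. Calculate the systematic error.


Systematic error = measured - true
= 648.99 - 254.2
= 394.7900

394.7900


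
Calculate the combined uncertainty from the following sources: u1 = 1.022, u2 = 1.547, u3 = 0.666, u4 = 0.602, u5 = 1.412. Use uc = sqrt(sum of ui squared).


uc = sqrt(1.022^2 + 1.547^2 + 0.666^2 + 0.602^2 + 1.412^2)
uc = sqrt(6.237397)
uc = 2.4975

2.4975


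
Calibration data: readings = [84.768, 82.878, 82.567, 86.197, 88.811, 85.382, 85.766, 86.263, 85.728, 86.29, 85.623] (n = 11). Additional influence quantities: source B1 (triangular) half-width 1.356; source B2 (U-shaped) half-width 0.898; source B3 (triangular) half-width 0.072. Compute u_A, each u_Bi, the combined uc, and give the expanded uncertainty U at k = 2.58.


mean = (84.768 + 82.878 + 82.567 + 86.197 + 88.811 + 85.382 + 85.766 + 86.263 + 85.728 + 86.29 + 85.623) / 11 = 85.47936364
s = sqrt(sum((x - mean)^2)/(n-1)) = 1.6975012
u_A = s / sqrt(n) = 1.6975012 / sqrt(11) = 0.51181587
u_B1 = 1.356 / sqrt(6) = 0.55358468
u_B2 = 0.898 / sqrt(2) = 0.63498189
u_B3 = 0.072 / sqrt(6) = 0.029393877
uc = sqrt(0.51181587^2 + 0.55358468^2 + 0.63498189^2 + 0.029393877^2) = 0.98614273
U = k * uc = 2.58 * 0.98614273
U = 2.5442

2.5442


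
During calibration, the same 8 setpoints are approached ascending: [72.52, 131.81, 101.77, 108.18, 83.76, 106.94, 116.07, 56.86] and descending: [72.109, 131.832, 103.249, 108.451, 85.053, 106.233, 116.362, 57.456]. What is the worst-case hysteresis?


|72.52 - 72.109| = 0.4110
|131.81 - 131.832| = 0.0220
|101.77 - 103.249| = 1.4790
|108.18 - 108.451| = 0.2710
|83.76 - 85.053| = 1.2930
|106.94 - 106.233| = 0.7070
|116.07 - 116.362| = 0.2920
|56.86 - 57.456| = 0.5960
hysteresis = max(diffs) = 1.4790

1.4790


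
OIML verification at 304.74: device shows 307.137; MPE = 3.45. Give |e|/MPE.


e = indication - reference = 307.137 - 304.74 = 2.3970
|e| = 2.3970
ratio = |e| / MPE = 2.3970 / 3.45
ratio = 0.6948

0.6948


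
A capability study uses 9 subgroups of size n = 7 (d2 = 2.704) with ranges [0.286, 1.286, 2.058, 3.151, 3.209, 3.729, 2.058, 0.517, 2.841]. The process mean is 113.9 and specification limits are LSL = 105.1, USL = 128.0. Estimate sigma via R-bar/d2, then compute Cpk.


R_bar = (0.286 + 1.286 + 2.058 + 3.151 + 3.209 + 3.729 + 2.058 + 0.517 + 2.841) / 9 = 2.1261111
sigma = R_bar / d2 = 2.1261111 / 2.704 = 0.78628369
Cp = (USL - LSL)/(6*sigma) = (128.0 - 105.1)/(6*0.78628369) = 4.8541
Cpu = (128.0 - 113.9)/(3*0.78628369) = 5.9775
Cpl = (113.9 - 105.1)/(3*0.78628369) = 3.7306
Cpk = min(Cpu, Cpl) = 3.7306

3.7306


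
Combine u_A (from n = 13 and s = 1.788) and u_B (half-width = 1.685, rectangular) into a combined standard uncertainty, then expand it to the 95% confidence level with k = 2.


u_A = s / sqrt(n) = 1.788 / sqrt(13) = 0.49590198
u_B = half_width / sqrt(3) = 1.685 / sqrt(3) = 0.9728352
uc = sqrt(u_A^2 + u_B^2) = sqrt(0.49590198^2 + 0.9728352^2) = 1.0919373
U = k * uc = 2 * 1.0919373
U = 2.1839

2.1839


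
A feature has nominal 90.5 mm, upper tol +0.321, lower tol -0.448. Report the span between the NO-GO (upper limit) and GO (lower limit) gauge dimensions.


GO = nominal - lower_tol (smallest hole = maximum material condition)
GO = 90.5 - 0.448 = 90.052
NO-GO = nominal + upper_tol (largest hole = least material condition)
NO-GO = 90.5 + 0.321 = 90.821
spread = NO-GO - GO = 90.821 - 90.052 = 0.7690

0.7690


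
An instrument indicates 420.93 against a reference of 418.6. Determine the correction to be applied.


Correction = standard - reading
= 418.6 - 420.93
= -2.3300

-2.3300


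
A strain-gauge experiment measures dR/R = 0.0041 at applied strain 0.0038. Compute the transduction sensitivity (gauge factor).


GF = (dR/R) / epsilon
= 0.0041 / 0.0038
= 1.0789

1.0789


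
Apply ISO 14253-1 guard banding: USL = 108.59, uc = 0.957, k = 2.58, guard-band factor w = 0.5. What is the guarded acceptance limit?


U = k * uc = 2.58 * 0.957 = 2.46906
guard band g = w * U = 0.5 * 2.46906 = 1.23453
AL = USL - g = 108.59 - 1.23453
AL = 107.3555

107.3555


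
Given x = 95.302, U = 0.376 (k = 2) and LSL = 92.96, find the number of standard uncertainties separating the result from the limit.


u = U / k = 0.376 / 2 = 0.188
margin = |LSL - x| = |92.96 - 95.302| = 2.342
z = margin / u = 2.342 / 0.188
z = 12.4574

12.4574


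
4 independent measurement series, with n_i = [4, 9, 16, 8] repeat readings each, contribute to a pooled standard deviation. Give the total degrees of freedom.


nu = sum_i (n_i - 1)
nu = ((4 - 1) + (9 - 1) + (16 - 1) + (8 - 1))
nu = 3 + 8 + 15 + 7
nu = 33

33


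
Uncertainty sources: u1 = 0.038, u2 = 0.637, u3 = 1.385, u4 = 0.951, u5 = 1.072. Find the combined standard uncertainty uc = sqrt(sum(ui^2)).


uc = sqrt(0.038^2 + 0.637^2 + 1.385^2 + 0.951^2 + 1.072^2)
uc = sqrt(4.379023)
uc = 2.0926

2.0926


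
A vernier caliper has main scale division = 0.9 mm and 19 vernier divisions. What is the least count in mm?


LC = MSD / n_div
= 0.9 / 19
= 0.0474

0.0474


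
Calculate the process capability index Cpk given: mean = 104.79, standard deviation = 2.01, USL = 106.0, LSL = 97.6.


Cpu = (USL - mean) / (3*sigma) = (106.0 - 104.79) / (3*2.01) = 0.2007
Cpl = (mean - LSL) / (3*sigma) = (104.79 - 97.6) / (3*2.01) = 1.1924
Cpk = min(Cpu, Cpl) = 0.2007

0.2007


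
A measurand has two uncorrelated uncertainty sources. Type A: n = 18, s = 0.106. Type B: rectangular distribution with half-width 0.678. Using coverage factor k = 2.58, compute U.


u_A = s / sqrt(n) = 0.106 / sqrt(18) = 0.02498444
u_B = half_width / sqrt(3) = 0.678 / sqrt(3) = 0.39144348
uc = sqrt(u_A^2 + u_B^2) = sqrt(0.02498444^2 + 0.39144348^2) = 0.39224
U = k * uc = 2.58 * 0.39224
U = 1.0120

1.0120


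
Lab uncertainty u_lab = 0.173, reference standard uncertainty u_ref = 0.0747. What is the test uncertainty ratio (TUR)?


TUR = u_lab / u_ref
= 0.173 / 0.0747
= 2.3159

2.3159


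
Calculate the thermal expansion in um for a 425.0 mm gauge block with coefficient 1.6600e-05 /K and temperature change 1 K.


dL = L * alpha * dT
= 425.0 * 1.6600e-05 * 1
= 0.0070550 mm
dL_um = 0.0070550 * 1000 = 7.0550 um

7.0550


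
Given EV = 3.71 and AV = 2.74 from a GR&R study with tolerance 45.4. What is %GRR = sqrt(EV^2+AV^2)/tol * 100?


GRR = sqrt(EV^2 + AV^2) = sqrt(3.71^2 + 2.74^2) = 4.6121253
%GRR = GRR / tol * 100 = 4.6121253 / 45.4 * 100
%GRR = 10.1589

10.1589


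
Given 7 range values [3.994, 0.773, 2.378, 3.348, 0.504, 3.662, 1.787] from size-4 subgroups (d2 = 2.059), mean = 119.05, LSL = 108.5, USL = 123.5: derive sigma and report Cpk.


R_bar = (3.994 + 0.773 + 2.378 + 3.348 + 0.504 + 3.662 + 1.787) / 7 = 2.3494286
sigma = R_bar / d2 = 2.3494286 / 2.059 = 1.1410532
Cp = (USL - LSL)/(6*sigma) = (123.5 - 108.5)/(6*1.1410532) = 2.1910
Cpu = (123.5 - 119.05)/(3*1.1410532) = 1.3000
Cpl = (119.05 - 108.5)/(3*1.1410532) = 3.0819
Cpk = min(Cpu, Cpl) = 1.3000

1.3000


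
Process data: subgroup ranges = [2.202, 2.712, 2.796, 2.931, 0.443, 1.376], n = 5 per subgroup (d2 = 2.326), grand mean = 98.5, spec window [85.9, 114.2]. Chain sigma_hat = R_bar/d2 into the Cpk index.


R_bar = (2.202 + 2.712 + 2.796 + 2.931 + 0.443 + 1.376) / 6 = 2.0766667
sigma = R_bar / d2 = 2.0766667 / 2.326 = 0.89280598
Cp = (USL - LSL)/(6*sigma) = (114.2 - 85.9)/(6*0.89280598) = 5.2830
Cpu = (114.2 - 98.5)/(3*0.89280598) = 5.8617
Cpl = (98.5 - 85.9)/(3*0.89280598) = 4.7043
Cpk = min(Cpu, Cpl) = 4.7043

4.7043


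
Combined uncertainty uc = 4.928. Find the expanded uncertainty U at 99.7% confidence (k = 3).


U = k * uc
U = 3 * 4.928
U = 14.7840

14.7840


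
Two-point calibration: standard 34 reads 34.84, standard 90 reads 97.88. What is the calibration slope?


slope = (y2 - y1) / (x2 - x1)
= (97.88 - 34.84) / (90 - 34)
= 63.0400 / 56
= 1.1257

1.1257


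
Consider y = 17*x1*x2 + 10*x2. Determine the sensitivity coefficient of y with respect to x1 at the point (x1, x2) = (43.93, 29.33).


y = 17*x1*x2 + 10*x2
dy/dx1 = 17*x2
Evaluate at x2 = 29.33: c1 = 17 * 29.33
c1 = 498.6100

498.6100


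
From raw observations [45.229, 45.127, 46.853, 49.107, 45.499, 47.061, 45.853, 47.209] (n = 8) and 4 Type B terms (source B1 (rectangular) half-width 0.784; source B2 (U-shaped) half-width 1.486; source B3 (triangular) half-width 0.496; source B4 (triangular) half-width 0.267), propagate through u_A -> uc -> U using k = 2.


mean = (45.229 + 45.127 + 46.853 + 49.107 + 45.499 + 47.061 + 45.853 + 47.209) / 8 = 46.49225
s = sqrt(sum((x - mean)^2)/(n-1)) = 1.3447867
u_A = s / sqrt(n) = 1.3447867 / sqrt(8) = 0.4754539
u_B1 = 0.784 / sqrt(3) = 0.45264261
u_B2 = 1.486 / sqrt(2) = 1.0507607
u_B3 = 0.496 / sqrt(6) = 0.20249115
u_B4 = 0.267 / sqrt(6) = 0.10900229
uc = sqrt(0.4754539^2 + 0.45264261^2 + 1.0507607^2 + 0.20249115^2 + 0.10900229^2) = 1.2601285
U = k * uc = 2 * 1.2601285
U = 2.5203

2.5203
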